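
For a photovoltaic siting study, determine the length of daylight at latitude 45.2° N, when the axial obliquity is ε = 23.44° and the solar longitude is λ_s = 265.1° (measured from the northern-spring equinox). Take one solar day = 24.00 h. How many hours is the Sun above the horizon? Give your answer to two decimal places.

Solar declination: sin δ = sin ε · sin λ_s = sin 23.44° × sin 265.1° = -0.39633, so δ = -23.349°.
cos H₀ = −tan φ · tan δ = −tan(+45.2°) × tan(-23.349°) = 0.4347, so H₀ = 1.1211 rad = 64.23°.
Daylight = 2H₀/(2π) × 24.00 h = (1.1211/π) × 24.00 = 8.56 h.

8.56 h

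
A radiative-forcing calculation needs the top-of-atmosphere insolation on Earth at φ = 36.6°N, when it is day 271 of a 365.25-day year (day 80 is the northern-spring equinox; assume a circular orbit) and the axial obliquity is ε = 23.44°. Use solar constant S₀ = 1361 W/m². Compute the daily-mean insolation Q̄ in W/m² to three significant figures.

Solar longitude: λ_s = 360° × (271 − 80)/365.25 = 188.255°.
sin δ = sin 23.44° × sin 188.255° = -0.05711, so δ = -3.274°.
cos H₀ = −tan(+36.6°) tan(-3.274°) = 0.0425, H₀ = 1.5283 rad.
Bracket: H₀ sin φ sin δ + cos φ cos δ sin H₀ = 1.5283×0.59622×-0.05711 + 0.80282×0.99837×0.99910 = -0.052039 + 0.800790 = 0.748751.
Q̄ = (S₀/π) × [bracket] = (1361/π) × 0.748751 = 324.4 W/m².

Q̄ ≈ 324 W/m²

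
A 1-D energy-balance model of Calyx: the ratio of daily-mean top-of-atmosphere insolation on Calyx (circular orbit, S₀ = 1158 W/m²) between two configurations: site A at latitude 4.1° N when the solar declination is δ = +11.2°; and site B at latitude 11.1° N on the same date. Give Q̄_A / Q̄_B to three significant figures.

— Configuration A (φ=+4.1°):
cos H₀ = −tan(+4.1°) tan(+11.200°) = -0.0142, H₀ = 1.5850 rad.
Bracket: H₀ sin φ sin δ + cos φ cos δ sin H₀ = 1.5850×0.07150×0.19423 + 0.99744×0.98096×0.99990 = 0.022012 + 0.978351 = 1.000363.
Q̄ = (S₀/π) × [bracket] = (1158/π) × 1.000363 = 368.74 W/m².
— Configuration B (φ=+11.1°):
cos H₀ = −tan(+11.1°) tan(+11.200°) = -0.0388, H₀ = 1.6097 rad.
Bracket: H₀ sin φ sin δ + cos φ cos δ sin H₀ = 1.6097×0.19252×0.19423 + 0.98129×0.98096×0.99925 = 0.060192 + 0.961884 = 1.022076.
Q̄ = (S₀/π) × [bracket] = (1158/π) × 1.022076 = 376.74 W/m².
Ratio Q̄_A / Q̄_B = 368.74 / 376.74 = 0.9788.

Q̄_A / Q̄_B ≈ 0.979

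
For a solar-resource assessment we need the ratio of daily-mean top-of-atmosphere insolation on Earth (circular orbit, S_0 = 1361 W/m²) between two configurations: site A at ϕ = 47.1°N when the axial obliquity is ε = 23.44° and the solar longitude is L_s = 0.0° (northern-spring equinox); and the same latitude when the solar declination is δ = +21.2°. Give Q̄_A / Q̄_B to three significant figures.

Q̄_A / Q̄_B ≈ 0.615

— Configuration A (ϕ=+47.1°):
Solar declination: sin δ = sin ε · sin L_s = sin 23.44° × sin 0.0° = 0.00000, so δ = +0.000°.
cos h₀ = −tan(+47.1°) tan(+0.000°) = -0.0000, h₀ = 1.5708 rad.
Bracket: h₀ sin ϕ sin δ + cos ϕ cos δ sin h₀ = 1.5708×0.73254×0.00000 + 0.68072×1.00000×1.00000 = 0.000000 + 0.680720 = 0.680720.
Q̄ = (S_0/π) × [bracket] = (1361/π) × 0.680720 = 294.90 W/m².
— Configuration B (ϕ=+47.1°):
cos h₀ = −tan(+47.1°) tan(+21.200°) = -0.4174, h₀ = 2.0014 rad.
Bracket: h₀ sin ϕ sin δ + cos ϕ cos δ sin h₀ = 2.0014×0.73254×0.36162 + 0.68072×0.93232×0.90872 = 0.530173 + 0.576718 = 1.106891.
Q̄ = (S_0/π) × [bracket] = (1361/π) × 1.106891 = 479.53 W/m².
Ratio Q̄_A / Q̄_B = 294.90 / 479.53 = 0.6150.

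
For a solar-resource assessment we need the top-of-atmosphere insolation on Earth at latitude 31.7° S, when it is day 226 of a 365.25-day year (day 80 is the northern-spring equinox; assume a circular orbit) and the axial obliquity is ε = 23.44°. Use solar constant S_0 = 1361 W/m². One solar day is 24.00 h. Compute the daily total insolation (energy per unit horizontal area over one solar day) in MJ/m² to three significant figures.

24.1 MJ/m²

Solar longitude: L_s = 360° × (226 − 80)/365.25 = 143.901°.
sin δ = sin 23.44° × sin 143.901° = 0.23437, so δ = +13.554°.
cos h₀ = −tan(-31.7°) tan(+13.554°) = 0.1489, h₀ = 1.4213 rad.
Bracket: h₀ sin ϕ sin δ + cos ϕ cos δ sin h₀ = 1.4213×-0.52547×0.23437 + 0.85081×0.97215×0.98885 = -0.175039 + 0.817893 = 0.642854.
Q̄ = (S_0/π) × [bracket] = (1361/π) × 0.642854 = 278.50 W/m².
Daily total = Q̄ × 24.00 h × 3600 s/h = 278.50 × 24.00 × 3600 / 10⁶ = 24.06 MJ/m².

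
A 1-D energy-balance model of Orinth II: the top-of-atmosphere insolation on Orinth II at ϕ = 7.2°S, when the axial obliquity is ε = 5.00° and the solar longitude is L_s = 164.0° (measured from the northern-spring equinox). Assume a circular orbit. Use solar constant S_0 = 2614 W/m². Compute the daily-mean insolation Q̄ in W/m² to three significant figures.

Q̄ ≈ 821 W/m²

Solar declination: sin δ = sin ε · sin L_s = sin 5.00° × sin 164.0° = 0.02402, so δ = +1.377°.
cos h₀ = −tan(-7.2°) tan(+1.377°) = 0.0030, h₀ = 1.5678 rad.
Bracket: h₀ sin ϕ sin δ + cos ϕ cos δ sin h₀ = 1.5678×-0.12533×0.02402 + 0.99211×0.99971×1.00000 = -0.004720 + 0.991822 = 0.987102.
Q̄ = (S_0/π) × [bracket] = (2614/π) × 0.987102 = 821.3 W/m².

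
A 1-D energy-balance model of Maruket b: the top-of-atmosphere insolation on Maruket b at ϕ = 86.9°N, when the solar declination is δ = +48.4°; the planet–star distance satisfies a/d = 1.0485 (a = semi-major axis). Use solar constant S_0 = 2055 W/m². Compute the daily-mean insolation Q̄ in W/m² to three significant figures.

Q̄ ≈ 1.69e+03 W/m²

cos h₀ = −tan(+86.9°) tan(+48.400°) = -20.7970 ≤ −1 ⇒ polar day, h₀ = π.
Bracket: h₀ sin ϕ sin δ + cos ϕ cos δ sin h₀ = 3.1416×0.99854×0.74780 + 0.05408×0.66393×0.00000 = 2.345859 + 0.000000 = 2.345859.
Inverse-square distance factor (a/d)² = 1.0485² = 1.099352.
Q̄ = (S_0/π) × 1.099352 × [bracket] = (2055/π) × 1.099352 × 2.345859 = 1687 W/m².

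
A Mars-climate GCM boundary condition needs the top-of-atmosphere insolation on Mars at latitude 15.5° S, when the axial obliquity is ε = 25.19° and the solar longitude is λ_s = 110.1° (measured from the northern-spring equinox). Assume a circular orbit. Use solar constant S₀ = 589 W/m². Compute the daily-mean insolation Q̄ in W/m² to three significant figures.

Q̄ ≈ 135 W/m²

Solar declination: sin δ = sin ε · sin λ_s = sin 25.19° × sin 110.1° = 0.39970, so δ = +23.559°.
cos H₀ = −tan(-15.5°) tan(+23.559°) = 0.1209, H₀ = 1.4496 rad.
Bracket: H₀ sin φ sin δ + cos φ cos δ sin H₀ = 1.4496×-0.26724×0.39970 + 0.96363×0.91665×0.99266 = -0.154840 + 0.876828 = 0.721988.
Q̄ = (S₀/π) × [bracket] = (589/π) × 0.721988 = 135.4 W/m².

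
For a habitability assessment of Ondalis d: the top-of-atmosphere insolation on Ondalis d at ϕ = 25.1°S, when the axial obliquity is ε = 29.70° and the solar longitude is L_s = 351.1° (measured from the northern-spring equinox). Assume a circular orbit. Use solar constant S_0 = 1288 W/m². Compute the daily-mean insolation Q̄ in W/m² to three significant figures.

Q̄ ≈ 391 W/m²

Solar declination: sin δ = sin ε · sin L_s = sin 29.70° × sin 351.1° = -0.07665, so δ = -4.396°.
cos h₀ = −tan(-25.1°) tan(-4.396°) = -0.0360, h₀ = 1.6068 rad.
Bracket: h₀ sin ϕ sin δ + cos ϕ cos δ sin h₀ = 1.6068×-0.42420×-0.07665 + 0.90557×0.99706×0.99935 = 0.052245 + 0.902321 = 0.954566.
Q̄ = (S_0/π) × [bracket] = (1288/π) × 0.954566 = 391.4 W/m².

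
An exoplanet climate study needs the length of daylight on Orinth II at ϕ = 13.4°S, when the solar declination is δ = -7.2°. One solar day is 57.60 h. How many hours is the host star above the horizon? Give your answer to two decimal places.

29.35 h

cos h₀ = −tan ϕ · tan δ = −tan(-13.4°) × tan(-7.200°) = -0.0301, so h₀ = 1.6009 rad = 91.72°.
Daylight = 2h₀/(2π) × 57.60 h = (1.6009/π) × 57.60 = 29.35 h.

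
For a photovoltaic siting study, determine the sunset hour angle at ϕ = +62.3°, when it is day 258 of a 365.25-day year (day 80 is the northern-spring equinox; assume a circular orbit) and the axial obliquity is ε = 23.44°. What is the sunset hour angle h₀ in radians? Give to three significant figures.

h₀ = 1.63 rad

Solar longitude: L_s = 360° × (258 − 80)/365.25 = 175.441°.
sin δ = sin 23.44° × sin 175.441° = 0.03162, so δ = +1.812°.
cos h₀ = −tan ϕ · tan δ = −tan(+62.3°) × tan(+1.812°) = -0.0602, so h₀ = 1.6311 rad = 93.45°.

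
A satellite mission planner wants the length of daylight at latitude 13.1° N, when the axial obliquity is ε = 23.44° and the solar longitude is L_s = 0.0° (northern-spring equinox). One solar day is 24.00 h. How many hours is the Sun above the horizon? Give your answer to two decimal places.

12.00 h

Solar declination: sin δ = sin ε · sin L_s = sin 23.44° × sin 0.0° = 0.00000, so δ = +0.000°.
cos h₀ = −tan ϕ · tan δ = −tan(+13.1°) × tan(+0.000°) = -0.0000, so h₀ = 1.5708 rad = 90.00°.
Daylight = 2h₀/(2π) × 24.00 h = (1.5708/π) × 24.00 = 12.00 h.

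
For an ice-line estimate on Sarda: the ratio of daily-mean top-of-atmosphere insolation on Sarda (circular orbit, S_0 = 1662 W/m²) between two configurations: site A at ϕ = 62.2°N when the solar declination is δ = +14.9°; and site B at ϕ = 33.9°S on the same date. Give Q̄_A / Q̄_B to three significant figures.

— Configuration A (ϕ=+62.2°):
cos h₀ = −tan(+62.2°) tan(+14.900°) = -0.5047, h₀ = 2.0998 rad.
Bracket: h₀ sin ϕ sin δ + cos ϕ cos δ sin h₀ = 2.0998×0.88458×0.25713 + 0.46639×0.96638×0.86332 = 0.477604 + 0.389107 = 0.866711.
Q̄ = (S_0/π) × [bracket] = (1662/π) × 0.866711 = 458.52 W/m².
— Configuration B (ϕ=-33.9°):
cos h₀ = −tan(-33.9°) tan(+14.900°) = 0.1788, h₀ = 1.3910 rad.
Bracket: h₀ sin ϕ sin δ + cos ϕ cos δ sin h₀ = 1.3910×-0.55775×0.25713 + 0.83001×0.96638×0.98389 = -0.199489 + 0.789183 = 0.589694.
Q̄ = (S_0/π) × [bracket] = (1662/π) × 0.589694 = 311.97 W/m².
Ratio Q̄_A / Q̄_B = 458.52 / 311.97 = 1.470.

Q̄_A / Q̄_B ≈ 1.47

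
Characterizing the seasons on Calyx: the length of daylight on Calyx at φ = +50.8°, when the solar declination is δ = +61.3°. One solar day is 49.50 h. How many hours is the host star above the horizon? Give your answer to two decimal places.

49.50 h

Sunrise equation: cos H₀ = −tan φ · tan δ = -2.2396 ≤ −1, so the host star never sets (polar day) and H₀ = π.
Daylight = 2H₀/(2π) × 49.50 h = (3.1416/π) × 49.50 = 49.50 h.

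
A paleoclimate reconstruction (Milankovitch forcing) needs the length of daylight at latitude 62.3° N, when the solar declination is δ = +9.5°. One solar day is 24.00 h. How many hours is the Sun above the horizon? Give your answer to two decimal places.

cos h₀ = −tan ϕ · tan δ = −tan(+62.3°) × tan(+9.500°) = -0.3187, so h₀ = 1.8952 rad = 108.59°.
Daylight = 2h₀/(2π) × 24.00 h = (1.8952/π) × 24.00 = 14.48 h.

14.48 h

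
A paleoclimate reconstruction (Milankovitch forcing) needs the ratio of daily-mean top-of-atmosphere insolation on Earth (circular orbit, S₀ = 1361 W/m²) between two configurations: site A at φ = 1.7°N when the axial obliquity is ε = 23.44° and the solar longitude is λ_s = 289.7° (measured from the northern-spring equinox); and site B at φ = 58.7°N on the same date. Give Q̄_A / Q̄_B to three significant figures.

— Configuration A (φ=+1.7°):
Solar declination: sin δ = sin ε · sin λ_s = sin 23.44° × sin 289.7° = -0.37451, so δ = -21.994°.
cos H₀ = −tan(+1.7°) tan(-21.994°) = 0.0120, H₀ = 1.5588 rad.
Bracket: H₀ sin φ sin δ + cos φ cos δ sin H₀ = 1.5588×0.02967×-0.37451 + 0.99956×0.92722×0.99993 = -0.017321 + 0.926747 = 0.909426.
Q̄ = (S₀/π) × [bracket] = (1361/π) × 0.909426 = 393.98 W/m².
— Configuration B (φ=+58.7°):
cos H₀ = −tan(+58.7°) tan(-21.994°) = 0.6643, H₀ = 0.8442 rad.
Bracket: H₀ sin φ sin δ + cos φ cos δ sin H₀ = 0.8442×0.85446×-0.37451 + 0.51952×0.92722×0.74747 = -0.270147 + 0.360063 = 0.089916.
Q̄ = (S₀/π) × [bracket] = (1361/π) × 0.089916 = 38.953 W/m².
Ratio Q̄_A / Q̄_B = 393.98 / 38.953 = 10.11.

Q̄_A / Q̄_B ≈ 10.1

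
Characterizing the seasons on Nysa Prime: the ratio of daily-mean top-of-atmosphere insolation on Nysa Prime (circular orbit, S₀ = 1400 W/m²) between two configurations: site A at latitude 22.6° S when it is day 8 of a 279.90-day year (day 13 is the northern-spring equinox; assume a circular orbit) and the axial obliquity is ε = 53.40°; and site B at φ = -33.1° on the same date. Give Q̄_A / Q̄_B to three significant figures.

— Configuration A (φ=-22.6°):
Solar longitude: λ_s = 360° × (8 − 13)/279.90 = -6.431°, i.e. -6.431° + 360° = 353.569°.
sin δ = sin 53.40° × sin 353.569° = -0.08992, so δ = -5.159°.
cos H₀ = −tan(-22.6°) tan(-5.159°) = -0.0376, H₀ = 1.6084 rad.
Bracket: H₀ sin φ sin δ + cos φ cos δ sin H₀ = 1.6084×-0.38430×-0.08992 + 0.92321×0.99595×0.99929 = 0.055580 + 0.918818 = 0.974398.
Q̄ = (S₀/π) × [bracket] = (1400/π) × 0.974398 = 434.22 W/m².
— Configuration B (φ=-33.1°):
cos H₀ = −tan(-33.1°) tan(-5.159°) = -0.0589, H₀ = 1.6297 rad.
Bracket: H₀ sin φ sin δ + cos φ cos δ sin H₀ = 1.6297×-0.54610×-0.08992 + 0.83772×0.99595×0.99827 = 0.080027 + 0.832884 = 0.912911.
Q̄ = (S₀/π) × [bracket] = (1400/π) × 0.912911 = 406.82 W/m².
Ratio Q̄_A / Q̄_B = 434.22 / 406.82 = 1.067.

Q̄_A / Q̄_B ≈ 1.07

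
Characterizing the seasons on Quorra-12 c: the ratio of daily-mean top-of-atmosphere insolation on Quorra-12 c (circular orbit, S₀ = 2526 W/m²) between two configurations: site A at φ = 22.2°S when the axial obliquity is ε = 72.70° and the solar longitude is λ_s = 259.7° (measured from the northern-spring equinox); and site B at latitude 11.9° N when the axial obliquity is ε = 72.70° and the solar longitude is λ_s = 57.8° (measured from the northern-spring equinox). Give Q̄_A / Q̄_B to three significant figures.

— Configuration A (φ=-22.2°):
Solar declination: sin δ = sin ε · sin λ_s = sin 72.70° × sin 259.7° = -0.93937, so δ = -69.947°.
cos H₀ = −tan(-22.2°) tan(-69.947°) = -1.1180 ≤ −1 ⇒ polar day, H₀ = π.
Bracket: H₀ sin φ sin δ + cos φ cos δ sin H₀ = 3.1416×-0.37784×-0.93937 + 0.92587×0.34289×0.00000 = 1.115053 + 0.000000 = 1.115053.
Q̄ = (S₀/π) × [bracket] = (2526/π) × 1.115053 = 896.56 W/m².
— Configuration B (φ=+11.9°):
Solar declination: sin δ = sin ε · sin λ_s = sin 72.70° × sin 57.8° = 0.80791, so δ = +53.892°.
cos H₀ = −tan(+11.9°) tan(+53.892°) = -0.2889, H₀ = 1.8639 rad.
Bracket: H₀ sin φ sin δ + cos φ cos δ sin H₀ = 1.8639×0.20620×0.80791 + 0.97851×0.58930×0.95736 = 0.310509 + 0.552048 = 0.862557.
Q̄ = (S₀/π) × [bracket] = (2526/π) × 0.862557 = 693.54 W/m².
Ratio Q̄_A / Q̄_B = 896.56 / 693.54 = 1.293.

Q̄_A / Q̄_B ≈ 1.29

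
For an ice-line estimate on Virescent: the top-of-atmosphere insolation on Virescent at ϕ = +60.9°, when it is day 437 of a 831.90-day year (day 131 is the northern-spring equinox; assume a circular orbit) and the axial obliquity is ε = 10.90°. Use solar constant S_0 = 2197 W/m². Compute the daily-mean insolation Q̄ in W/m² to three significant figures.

Solar longitude: L_s = 360° × (437 − 131)/831.90 = 132.420°.
sin δ = sin 10.90° × sin 132.420° = 0.13959, so δ = +8.024°.
cos h₀ = −tan(+60.9°) tan(+8.024°) = -0.2533, h₀ = 1.8269 rad.
Bracket: h₀ sin ϕ sin δ + cos ϕ cos δ sin h₀ = 1.8269×0.87377×0.13959 + 0.48634×0.99021×0.96739 = 0.222826 + 0.465874 = 0.688700.
Q̄ = (S_0/π) × [bracket] = (2197/π) × 0.688700 = 481.6 W/m².

Q̄ ≈ 482 W/m²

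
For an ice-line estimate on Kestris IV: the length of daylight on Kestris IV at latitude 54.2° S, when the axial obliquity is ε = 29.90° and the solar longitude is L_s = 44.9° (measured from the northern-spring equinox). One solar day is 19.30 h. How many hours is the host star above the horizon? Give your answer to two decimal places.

6.28 h

Solar declination: sin δ = sin ε · sin L_s = sin 29.90° × sin 44.9° = 0.35187, so δ = +20.602°.
cos h₀ = −tan ϕ · tan δ = −tan(-54.2°) × tan(+20.602°) = 0.5212, so h₀ = 1.0225 rad = 58.59°.
Daylight = 2h₀/(2π) × 19.30 h = (1.0225/π) × 19.30 = 6.28 h.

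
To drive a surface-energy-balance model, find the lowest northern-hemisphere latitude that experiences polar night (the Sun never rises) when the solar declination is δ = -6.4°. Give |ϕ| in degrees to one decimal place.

Polar night requires cos h₀ = −tan ϕ tan δ ≥ 1, i.e. tan ϕ tan δ ≤ −1.
The boundary is |tan ϕ| · |tan δ| = 1, so |ϕ| = 90° − |δ| = 90° − 6.4° = 83.6° in the northern hemisphere.

|ϕ| = 83.6°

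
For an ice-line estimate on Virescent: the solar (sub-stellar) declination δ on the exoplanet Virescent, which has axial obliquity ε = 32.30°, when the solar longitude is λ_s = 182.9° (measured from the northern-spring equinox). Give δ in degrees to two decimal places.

sin δ = sin ε · sin λ_s = sin 32.30° × sin 182.9° = -0.027034.
δ = arcsin(-0.027034) = -1.55°.

δ = -1.55°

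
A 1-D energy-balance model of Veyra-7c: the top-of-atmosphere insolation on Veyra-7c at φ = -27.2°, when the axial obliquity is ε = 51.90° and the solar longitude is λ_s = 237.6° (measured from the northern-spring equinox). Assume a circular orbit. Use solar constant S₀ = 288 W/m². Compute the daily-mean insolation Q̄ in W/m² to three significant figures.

Q̄ ≈ 111 W/m²

Solar declination: sin δ = sin ε · sin λ_s = sin 51.90° × sin 237.6° = -0.66443, so δ = -41.639°.
cos H₀ = −tan(-27.2°) tan(-41.639°) = -0.4569, H₀ = 2.0453 rad.
Bracket: H₀ sin φ sin δ + cos φ cos δ sin H₀ = 2.0453×-0.45710×-0.66443 + 0.88942×0.74735×0.88951 = 0.621180 + 0.591264 = 1.212444.
Q̄ = (S₀/π) × [bracket] = (288/π) × 1.212444 = 111.1 W/m².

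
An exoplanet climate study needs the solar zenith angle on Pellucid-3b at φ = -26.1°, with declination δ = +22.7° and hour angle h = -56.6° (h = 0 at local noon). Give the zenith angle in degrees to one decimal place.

cos θ_z = sin φ sin δ + cos φ cos δ cos h = -0.169775 + 0.456054 = 0.286279.
θ_z = arccos(0.286279) = 73.4°.

θ_z = 73.4°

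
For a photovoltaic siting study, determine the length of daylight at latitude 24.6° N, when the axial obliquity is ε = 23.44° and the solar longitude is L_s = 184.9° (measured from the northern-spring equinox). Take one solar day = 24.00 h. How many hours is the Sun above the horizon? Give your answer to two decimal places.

Solar declination: sin δ = sin ε · sin L_s = sin 23.44° × sin 184.9° = -0.03398, so δ = -1.947°.
cos h₀ = −tan ϕ · tan δ = −tan(+24.6°) × tan(-1.947°) = 0.0156, so h₀ = 1.5552 rad = 89.11°.
Daylight = 2h₀/(2π) × 24.00 h = (1.5552/π) × 24.00 = 11.88 h.

11.88 h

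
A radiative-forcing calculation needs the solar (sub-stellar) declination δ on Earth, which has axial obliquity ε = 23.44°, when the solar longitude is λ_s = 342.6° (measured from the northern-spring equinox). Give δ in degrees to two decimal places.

δ = -6.83°

sin δ = sin ε · sin λ_s = sin 23.44° × sin 342.6° = -0.118955.
δ = arcsin(-0.118955) = -6.83°.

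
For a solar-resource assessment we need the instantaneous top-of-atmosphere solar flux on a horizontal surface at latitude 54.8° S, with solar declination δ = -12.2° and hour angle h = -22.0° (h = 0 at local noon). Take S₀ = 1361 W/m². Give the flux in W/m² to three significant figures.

946 W/m²

cos θ_z = sin φ sin δ + cos φ cos δ cos h = 0.172683 + 0.522388 = 0.695071.
Flux = S₀ · cos θ_z = 1361 × 0.695071 = 946.0 W/m².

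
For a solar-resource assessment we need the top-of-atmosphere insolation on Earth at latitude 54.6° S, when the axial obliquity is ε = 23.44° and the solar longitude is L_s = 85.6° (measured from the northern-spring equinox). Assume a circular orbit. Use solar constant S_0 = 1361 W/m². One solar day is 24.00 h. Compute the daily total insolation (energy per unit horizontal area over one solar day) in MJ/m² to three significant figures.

4.70 MJ/m²

Solar declination: sin δ = sin ε · sin L_s = sin 23.44° × sin 85.6° = 0.39662, so δ = +23.367°.
cos h₀ = −tan(-54.6°) tan(+23.367°) = 0.6080, h₀ = 0.9173 rad.
Bracket: h₀ sin ϕ sin δ + cos ϕ cos δ sin h₀ = 0.9173×-0.81513×0.39662 + 0.57928×0.91798×0.79397 = -0.296560 + 0.422207 = 0.125647.
Q̄ = (S_0/π) × [bracket] = (1361/π) × 0.125647 = 54.433 W/m².
Daily total = Q̄ × 24.00 h × 3600 s/h = 54.433 × 24.00 × 3600 / 10⁶ = 4.703 MJ/m².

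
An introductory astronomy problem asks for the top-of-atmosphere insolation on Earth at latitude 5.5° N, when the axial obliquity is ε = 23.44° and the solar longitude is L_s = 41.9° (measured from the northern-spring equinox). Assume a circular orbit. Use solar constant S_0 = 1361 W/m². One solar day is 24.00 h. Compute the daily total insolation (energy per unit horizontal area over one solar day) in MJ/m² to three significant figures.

37.4 MJ/m²

Solar declination: sin δ = sin ε · sin L_s = sin 23.44° × sin 41.9° = 0.26566, so δ = +15.406°.
cos h₀ = −tan(+5.5°) tan(+15.406°) = -0.0265, h₀ = 1.5973 rad.
Bracket: h₀ sin ϕ sin δ + cos ϕ cos δ sin h₀ = 1.5973×0.09585×0.26566 + 0.99540×0.96407×0.99965 = 0.040673 + 0.959299 = 0.999972.
Q̄ = (S_0/π) × [bracket] = (1361/π) × 0.999972 = 433.21 W/m².
Daily total = Q̄ × 24.00 h × 3600 s/h = 433.21 × 24.00 × 3600 / 10⁶ = 37.43 MJ/m².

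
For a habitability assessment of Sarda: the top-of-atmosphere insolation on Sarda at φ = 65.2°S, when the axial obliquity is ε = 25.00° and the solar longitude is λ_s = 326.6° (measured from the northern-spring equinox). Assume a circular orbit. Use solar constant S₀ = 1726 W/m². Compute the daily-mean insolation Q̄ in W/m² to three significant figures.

Q̄ ≈ 437 W/m²

Solar declination: sin δ = sin ε · sin λ_s = sin 25.00° × sin 326.6° = -0.23264, so δ = -13.453°.
cos H₀ = −tan(-65.2°) tan(-13.453°) = -0.5177, H₀ = 2.1149 rad.
Bracket: H₀ sin φ sin δ + cos φ cos δ sin H₀ = 2.1149×-0.90778×-0.23264 + 0.41945×0.97256×0.85557 = 0.446637 + 0.349021 = 0.795658.
Q̄ = (S₀/π) × [bracket] = (1726/π) × 0.795658 = 437.1 W/m².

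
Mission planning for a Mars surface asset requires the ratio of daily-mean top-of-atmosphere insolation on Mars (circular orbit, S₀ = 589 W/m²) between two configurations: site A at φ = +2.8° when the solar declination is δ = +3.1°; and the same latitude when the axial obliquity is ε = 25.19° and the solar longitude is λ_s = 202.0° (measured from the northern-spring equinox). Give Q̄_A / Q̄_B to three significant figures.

— Configuration A (φ=+2.8°):
cos H₀ = −tan(+2.8°) tan(+3.100°) = -0.0026, H₀ = 1.5734 rad.
Bracket: H₀ sin φ sin δ + cos φ cos δ sin H₀ = 1.5734×0.04885×0.05408 + 0.99881×0.99854×1.00000 = 0.004157 + 0.997352 = 1.001509.
Q̄ = (S₀/π) × [bracket] = (589/π) × 1.001509 = 187.77 W/m².
— Configuration B (φ=+2.8°):
Solar declination: sin δ = sin ε · sin λ_s = sin 25.19° × sin 202.0° = -0.15944, so δ = -9.174°.
cos H₀ = −tan(+2.8°) tan(-9.174°) = 0.0079, H₀ = 1.5629 rad.
Bracket: H₀ sin φ sin δ + cos φ cos δ sin H₀ = 1.5629×0.04885×-0.15944 + 0.99881×0.98721×0.99997 = -0.012173 + 0.986006 = 0.973833.
Q̄ = (S₀/π) × [bracket] = (589/π) × 0.973833 = 182.58 W/m².
Ratio Q̄_A / Q̄_B = 187.77 / 182.58 = 1.028.

Q̄_A / Q̄_B ≈ 1.03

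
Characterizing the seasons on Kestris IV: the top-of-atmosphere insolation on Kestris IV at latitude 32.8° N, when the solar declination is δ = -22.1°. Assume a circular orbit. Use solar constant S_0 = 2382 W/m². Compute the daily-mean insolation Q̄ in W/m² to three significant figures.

Q̄ ≈ 368 W/m²

cos h₀ = −tan(+32.8°) tan(-22.100°) = 0.2617, h₀ = 1.3060 rad.
Bracket: h₀ sin ϕ sin δ + cos ϕ cos δ sin h₀ = 1.3060×0.54171×-0.37622 + 0.84057×0.92653×0.96515 = -0.266166 + 0.751672 = 0.485506.
Q̄ = (S_0/π) × [bracket] = (2382/π) × 0.485506 = 368.1 W/m².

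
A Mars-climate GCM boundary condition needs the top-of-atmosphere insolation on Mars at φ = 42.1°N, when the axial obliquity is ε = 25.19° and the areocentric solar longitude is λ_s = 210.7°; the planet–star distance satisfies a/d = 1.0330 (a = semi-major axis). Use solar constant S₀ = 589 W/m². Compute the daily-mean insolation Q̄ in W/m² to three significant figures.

sin δ = sin 25.19° × sin 210.7° = -0.21730, so δ = -12.550°.
cos H₀ = −tan(+42.1°) tan(-12.550°) = 0.2012, H₀ = 1.3683 rad.
Bracket: H₀ sin φ sin δ + cos φ cos δ sin H₀ = 1.3683×0.67043×-0.21730 + 0.74198×0.97611×0.97956 = -0.199340 + 0.709450 = 0.510110.
Inverse-square distance factor (a/d)² = 1.0330² = 1.067089.
Q̄ = (S₀/π) × 1.067089 × [bracket] = (589/π) × 1.067089 × 0.510110 = 102.1 W/m².

Q̄ ≈ 102 W/m²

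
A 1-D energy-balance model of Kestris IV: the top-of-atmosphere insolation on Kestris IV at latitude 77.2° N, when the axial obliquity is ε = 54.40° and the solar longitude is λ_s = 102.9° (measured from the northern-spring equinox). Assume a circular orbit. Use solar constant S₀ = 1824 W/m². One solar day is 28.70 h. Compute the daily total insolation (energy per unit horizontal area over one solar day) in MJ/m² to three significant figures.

146 MJ/m²

Solar declination: sin δ = sin ε · sin λ_s = sin 54.40° × sin 102.9° = 0.79258, so δ = +52.427°.
cos H₀ = −tan(+77.2°) tan(+52.427°) = -5.7211 ≤ −1 ⇒ polar day, H₀ = π.
Bracket: H₀ sin φ sin δ + cos φ cos δ sin H₀ = 3.1416×0.97515×0.79258 + 0.22155×0.60977×0.00000 = 2.428094 + 0.000000 = 2.428094.
Q̄ = (S₀/π) × [bracket] = (1824/π) × 2.428094 = 1409.7 W/m².
Daily total = Q̄ × 28.70 h × 3600 s/h = 1409.7 × 28.70 × 3600 / 10⁶ = 145.7 MJ/m².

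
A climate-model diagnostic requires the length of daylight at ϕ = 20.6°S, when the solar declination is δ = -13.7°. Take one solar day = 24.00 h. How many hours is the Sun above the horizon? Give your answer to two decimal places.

cos h₀ = −tan ϕ · tan δ = −tan(-20.6°) × tan(-13.700°) = -0.0916, so h₀ = 1.6626 rad = 95.26°.
Daylight = 2h₀/(2π) × 24.00 h = (1.6626/π) × 24.00 = 12.70 h.

12.70 h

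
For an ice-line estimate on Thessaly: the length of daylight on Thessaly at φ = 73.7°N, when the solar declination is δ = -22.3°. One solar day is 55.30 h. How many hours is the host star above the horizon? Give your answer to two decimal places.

cos H₀ = −tan φ · tan δ = 1.4025 ≥ 1, so the host star never rises (polar night) and H₀ = 0.
Daylight = 2H₀/(2π) × 55.30 h = (0.0000/π) × 55.30 = 0.00 h.

0.00 h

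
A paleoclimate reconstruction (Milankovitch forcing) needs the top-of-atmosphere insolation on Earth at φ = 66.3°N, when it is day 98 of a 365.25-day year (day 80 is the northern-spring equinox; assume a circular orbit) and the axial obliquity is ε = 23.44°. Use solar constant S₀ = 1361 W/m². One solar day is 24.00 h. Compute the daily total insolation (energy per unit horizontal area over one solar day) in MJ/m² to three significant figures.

Solar longitude: λ_s = 360° × (98 − 80)/365.25 = 17.741°.
sin δ = sin 23.44° × sin 17.741° = 0.12121, so δ = +6.962°.
cos H₀ = −tan(+66.3°) tan(+6.962°) = -0.2782, H₀ = 1.8527 rad.
Bracket: H₀ sin φ sin δ + cos φ cos δ sin H₀ = 1.8527×0.91566×0.12121 + 0.40195×0.99263×0.96053 = 0.205626 + 0.383240 = 0.588866.
Q̄ = (S₀/π) × [bracket] = (1361/π) × 0.588866 = 255.11 W/m².
Daily total = Q̄ × 24.00 h × 3600 s/h = 255.11 × 24.00 × 3600 / 10⁶ = 22.04 MJ/m².

22.0 MJ/m²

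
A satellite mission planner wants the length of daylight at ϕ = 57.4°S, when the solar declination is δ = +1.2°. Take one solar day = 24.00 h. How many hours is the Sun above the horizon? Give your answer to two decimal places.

cos h₀ = −tan ϕ · tan δ = −tan(-57.4°) × tan(+1.200°) = 0.0328, so h₀ = 1.5380 rad = 88.12°.
Daylight = 2h₀/(2π) × 24.00 h = (1.5380/π) × 24.00 = 11.75 h.

11.75 h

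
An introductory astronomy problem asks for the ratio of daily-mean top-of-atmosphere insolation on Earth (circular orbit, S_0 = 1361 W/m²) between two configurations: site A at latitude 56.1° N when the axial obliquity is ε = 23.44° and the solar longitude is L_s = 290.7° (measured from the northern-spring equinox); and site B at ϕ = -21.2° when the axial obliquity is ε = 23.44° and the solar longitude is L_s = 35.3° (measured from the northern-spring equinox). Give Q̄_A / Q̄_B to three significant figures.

— Configuration A (ϕ=+56.1°):
Solar declination: sin δ = sin ε · sin L_s = sin 23.44° × sin 290.7° = -0.37211, so δ = -21.846°.
cos h₀ = −tan(+56.1°) tan(-21.846°) = 0.5966, h₀ = 0.9315 rad.
Bracket: h₀ sin ϕ sin δ + cos ϕ cos δ sin h₀ = 0.9315×0.83001×-0.37211 + 0.55775×0.92819×0.80254 = -0.287698 + 0.415473 = 0.127775.
Q̄ = (S_0/π) × [bracket] = (1361/π) × 0.127775 = 55.355 W/m².
— Configuration B (ϕ=-21.2°):
Solar declination: sin δ = sin ε · sin L_s = sin 23.44° × sin 35.3° = 0.22987, so δ = +13.289°.
cos h₀ = −tan(-21.2°) tan(+13.289°) = 0.0916, h₀ = 1.4791 rad.
Bracket: h₀ sin ϕ sin δ + cos ϕ cos δ sin h₀ = 1.4791×-0.36162×0.22987 + 0.93232×0.97322×0.99579 = -0.122951 + 0.903533 = 0.780582.
Q̄ = (S_0/π) × [bracket] = (1361/π) × 0.780582 = 338.16 W/m².
Ratio Q̄_A / Q̄_B = 55.355 / 338.16 = 0.1637.

Q̄_A / Q̄_B ≈ 0.164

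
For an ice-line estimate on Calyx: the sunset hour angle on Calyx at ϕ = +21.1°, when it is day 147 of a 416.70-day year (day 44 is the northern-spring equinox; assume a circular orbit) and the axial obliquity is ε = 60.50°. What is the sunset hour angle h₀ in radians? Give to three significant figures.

Solar longitude: L_s = 360° × (147 − 44)/416.70 = 88.985°.
sin δ = sin 60.50° × sin 88.985° = 0.87022, so δ = +60.484°.
cos h₀ = −tan ϕ · tan δ = −tan(+21.1°) × tan(+60.484°) = -0.6816, so h₀ = 2.3207 rad = 132.97°.

h₀ = 2.32 rad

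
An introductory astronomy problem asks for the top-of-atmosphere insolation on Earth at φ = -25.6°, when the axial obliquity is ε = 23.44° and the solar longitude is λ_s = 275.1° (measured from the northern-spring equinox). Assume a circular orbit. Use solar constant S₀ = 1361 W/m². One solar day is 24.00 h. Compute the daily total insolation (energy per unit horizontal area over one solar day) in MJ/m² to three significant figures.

41.7 MJ/m²

Solar declination: sin δ = sin ε · sin λ_s = sin 23.44° × sin 275.1° = -0.39621, so δ = -23.342°.
cos H₀ = −tan(-25.6°) tan(-23.342°) = -0.2068, H₀ = 1.7791 rad.
Bracket: H₀ sin φ sin δ + cos φ cos δ sin H₀ = 1.7791×-0.43209×-0.39621 + 0.90183×0.91816×0.97839 = 0.304579 + 0.810131 = 1.114710.
Q̄ = (S₀/π) × [bracket] = (1361/π) × 1.114710 = 482.91 W/m².
Daily total = Q̄ × 24.00 h × 3600 s/h = 482.91 × 24.00 × 3600 / 10⁶ = 41.72 MJ/m².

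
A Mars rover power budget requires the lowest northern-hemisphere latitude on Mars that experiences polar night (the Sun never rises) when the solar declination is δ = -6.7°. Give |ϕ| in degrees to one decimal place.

Polar night requires cos h₀ = −tan ϕ tan δ ≥ 1, i.e. tan ϕ tan δ ≤ −1.
The boundary is |tan ϕ| · |tan δ| = 1, so |ϕ| = 90° − |δ| = 90° − 6.7° = 83.3° in the northern hemisphere.

|ϕ| = 83.3°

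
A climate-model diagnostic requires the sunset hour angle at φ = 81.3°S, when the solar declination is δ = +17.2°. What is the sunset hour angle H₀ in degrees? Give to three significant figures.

H₀ = 0.00°

cos H₀ = −tan φ · tan δ = 2.0229 ≥ 1, so the Sun never rises (polar night) and H₀ = 0.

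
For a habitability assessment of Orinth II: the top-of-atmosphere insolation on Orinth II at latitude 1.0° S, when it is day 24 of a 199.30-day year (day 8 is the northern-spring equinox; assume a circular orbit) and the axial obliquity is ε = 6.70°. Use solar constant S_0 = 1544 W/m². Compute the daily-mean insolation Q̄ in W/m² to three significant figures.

Q̄ ≈ 490 W/m²

Solar longitude: L_s = 360° × (24 − 8)/199.30 = 28.901°.
sin δ = sin 6.70° × sin 28.901° = 0.05639, so δ = +3.232°.
cos h₀ = −tan(-1.0°) tan(+3.232°) = 0.0010, h₀ = 1.5698 rad.
Bracket: h₀ sin ϕ sin δ + cos ϕ cos δ sin h₀ = 1.5698×-0.01745×0.05639 + 0.99985×0.99841×1.00000 = -0.001545 + 0.998260 = 0.996715.
Q̄ = (S_0/π) × [bracket] = (1544/π) × 0.996715 = 489.9 W/m².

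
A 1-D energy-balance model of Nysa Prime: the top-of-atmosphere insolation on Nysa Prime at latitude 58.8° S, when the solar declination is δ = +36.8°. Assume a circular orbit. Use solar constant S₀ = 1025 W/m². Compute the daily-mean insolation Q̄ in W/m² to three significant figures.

cos H₀ = −tan(-58.8°) tan(+36.800°) = 1.2353 ≥ 1 ⇒ polar night, H₀ = 0 and Q̄ = 0.

Q̄ ≈ 0.00 W/m²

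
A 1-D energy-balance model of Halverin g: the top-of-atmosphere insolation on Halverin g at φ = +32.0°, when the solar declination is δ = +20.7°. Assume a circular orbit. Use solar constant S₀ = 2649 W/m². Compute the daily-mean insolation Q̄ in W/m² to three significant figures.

Q̄ ≈ 936 W/m²

cos H₀ = −tan(+32.0°) tan(+20.700°) = -0.2361, H₀ = 1.8092 rad.
Bracket: H₀ sin φ sin δ + cos φ cos δ sin H₀ = 1.8092×0.52992×0.35347 + 0.84805×0.93544×0.97172 = 0.338883 + 0.770865 = 1.109748.
Q̄ = (S₀/π) × [bracket] = (2649/π) × 1.109748 = 935.7 W/m².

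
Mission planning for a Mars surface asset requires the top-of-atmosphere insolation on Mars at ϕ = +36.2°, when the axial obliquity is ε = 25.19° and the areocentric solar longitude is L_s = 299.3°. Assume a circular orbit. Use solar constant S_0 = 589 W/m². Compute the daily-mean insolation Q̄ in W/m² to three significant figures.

Q̄ ≈ 82.0 W/m²

sin δ = sin 25.19° × sin 299.3° = -0.37117, so δ = -21.788°.
cos h₀ = −tan(+36.2°) tan(-21.788°) = 0.2926, h₀ = 1.2739 rad.
Bracket: h₀ sin ϕ sin δ + cos ϕ cos δ sin h₀ = 1.2739×0.59061×-0.37117 + 0.80696×0.92856×0.95625 = -0.279260 + 0.716528 = 0.437268.
Q̄ = (S_0/π) × [bracket] = (589/π) × 0.437268 = 81.98 W/m².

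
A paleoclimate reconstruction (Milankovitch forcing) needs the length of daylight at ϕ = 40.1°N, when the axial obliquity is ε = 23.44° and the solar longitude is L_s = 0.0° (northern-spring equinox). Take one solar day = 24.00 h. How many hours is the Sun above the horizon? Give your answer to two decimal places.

12.00 h

Solar declination: sin δ = sin ε · sin L_s = sin 23.44° × sin 0.0° = 0.00000, so δ = +0.000°.
cos h₀ = −tan ϕ · tan δ = −tan(+40.1°) × tan(+0.000°) = -0.0000, so h₀ = 1.5708 rad = 90.00°.
Daylight = 2h₀/(2π) × 24.00 h = (1.5708/π) × 24.00 = 12.00 h.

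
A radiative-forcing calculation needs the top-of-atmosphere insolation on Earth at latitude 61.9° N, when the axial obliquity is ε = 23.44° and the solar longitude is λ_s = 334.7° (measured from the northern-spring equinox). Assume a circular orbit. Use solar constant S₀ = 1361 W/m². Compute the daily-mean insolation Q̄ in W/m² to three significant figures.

Q̄ ≈ 110 W/m²

Solar declination: sin δ = sin ε · sin λ_s = sin 23.44° × sin 334.7° = -0.17000, so δ = -9.788°.
cos H₀ = −tan(+61.9°) tan(-9.788°) = 0.3231, H₀ = 1.2418 rad.
Bracket: H₀ sin φ sin δ + cos φ cos δ sin H₀ = 1.2418×0.88213×-0.17000 + 0.47101×0.98544×0.94637 = -0.186223 + 0.439260 = 0.253037.
Q̄ = (S₀/π) × [bracket] = (1361/π) × 0.253037 = 109.6 W/m².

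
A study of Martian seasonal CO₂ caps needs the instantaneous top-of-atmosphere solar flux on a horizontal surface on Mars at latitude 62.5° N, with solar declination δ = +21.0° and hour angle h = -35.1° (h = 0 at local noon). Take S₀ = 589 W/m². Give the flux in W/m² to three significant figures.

cos θ_z = sin φ sin δ + cos φ cos δ cos h = 0.317876 + 0.352688 = 0.670564.
Flux = S₀ · cos θ_z = 589 × 0.670564 = 395.0 W/m².

395 W/m²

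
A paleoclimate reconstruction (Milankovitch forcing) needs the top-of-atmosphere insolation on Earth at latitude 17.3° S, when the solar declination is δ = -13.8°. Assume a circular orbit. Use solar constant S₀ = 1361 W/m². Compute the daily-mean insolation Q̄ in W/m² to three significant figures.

Q̄ ≈ 451 W/m²

cos H₀ = −tan(-17.3°) tan(-13.800°) = -0.0765, H₀ = 1.6474 rad.
Bracket: H₀ sin φ sin δ + cos φ cos δ sin H₀ = 1.6474×-0.29737×-0.23853 + 0.95476×0.97113×0.99707 = 0.116853 + 0.924479 = 1.041332.
Q̄ = (S₀/π) × [bracket] = (1361/π) × 1.041332 = 451.1 W/m².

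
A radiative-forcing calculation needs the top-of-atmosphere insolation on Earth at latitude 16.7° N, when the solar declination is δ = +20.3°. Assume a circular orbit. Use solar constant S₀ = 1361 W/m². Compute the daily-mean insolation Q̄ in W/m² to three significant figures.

Q̄ ≈ 459 W/m²

cos H₀ = −tan(+16.7°) tan(+20.300°) = -0.1110, H₀ = 1.6820 rad.
Bracket: H₀ sin φ sin δ + cos φ cos δ sin H₀ = 1.6820×0.28736×0.34694 + 0.95782×0.93789×0.99382 = 0.167690 + 0.892778 = 1.060468.
Q̄ = (S₀/π) × [bracket] = (1361/π) × 1.060468 = 459.4 W/m².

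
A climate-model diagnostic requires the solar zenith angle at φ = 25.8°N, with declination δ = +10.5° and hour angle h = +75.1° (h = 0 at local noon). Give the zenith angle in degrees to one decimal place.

cos θ_z = sin φ sin δ + cos φ cos δ cos h = 0.079315 + 0.227625 = 0.306940.
θ_z = arccos(0.306940) = 72.1°.

θ_z = 72.1°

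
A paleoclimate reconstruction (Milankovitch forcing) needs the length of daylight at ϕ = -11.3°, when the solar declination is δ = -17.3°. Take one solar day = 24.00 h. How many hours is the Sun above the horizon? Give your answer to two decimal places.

12.48 h

cos h₀ = −tan ϕ · tan δ = −tan(-11.3°) × tan(-17.300°) = -0.0622, so h₀ = 1.6331 rad = 93.57°.
Daylight = 2h₀/(2π) × 24.00 h = (1.6331/π) × 24.00 = 12.48 h.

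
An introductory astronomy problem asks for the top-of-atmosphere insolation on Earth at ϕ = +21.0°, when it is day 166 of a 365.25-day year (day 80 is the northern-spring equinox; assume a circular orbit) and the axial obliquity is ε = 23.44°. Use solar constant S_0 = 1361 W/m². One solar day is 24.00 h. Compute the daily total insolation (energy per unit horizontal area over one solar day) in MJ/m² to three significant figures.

Solar longitude: L_s = 360° × (166 − 80)/365.25 = 84.764°.
sin δ = sin 23.44° × sin 84.764° = 0.39613, so δ = +23.336°.
cos h₀ = −tan(+21.0°) tan(+23.336°) = -0.1656, h₀ = 1.7372 rad.
Bracket: h₀ sin ϕ sin δ + cos ϕ cos δ sin h₀ = 1.7372×0.35837×0.39613 + 0.93358×0.91820×0.98619 = 0.246615 + 0.845375 = 1.091990.
Q̄ = (S_0/π) × [bracket] = (1361/π) × 1.091990 = 473.07 W/m².
Daily total = Q̄ × 24.00 h × 3600 s/h = 473.07 × 24.00 × 3600 / 10⁶ = 40.87 MJ/m².

40.9 MJ/m²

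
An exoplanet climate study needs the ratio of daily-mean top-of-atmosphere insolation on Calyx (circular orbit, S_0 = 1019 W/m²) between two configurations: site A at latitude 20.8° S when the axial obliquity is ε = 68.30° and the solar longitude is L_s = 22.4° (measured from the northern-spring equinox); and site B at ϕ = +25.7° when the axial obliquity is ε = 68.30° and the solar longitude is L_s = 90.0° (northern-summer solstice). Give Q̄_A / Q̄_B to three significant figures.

Q̄_A / Q̄_B ≈ 0.542

— Configuration A (ϕ=-20.8°):
Solar declination: sin δ = sin ε · sin L_s = sin 68.30° × sin 22.4° = 0.35406, so δ = +20.736°.
cos h₀ = −tan(-20.8°) tan(+20.736°) = 0.1438, h₀ = 1.4265 rad.
Bracket: h₀ sin ϕ sin δ + cos ϕ cos δ sin h₀ = 1.4265×-0.35511×0.35406 + 0.93483×0.93522×0.98960 = -0.179354 + 0.865179 = 0.685825.
Q̄ = (S_0/π) × [bracket] = (1019/π) × 0.685825 = 222.45 W/m².
— Configuration B (ϕ=+25.7°):
Solar declination: sin δ = sin ε · sin L_s = sin 68.30° × sin 90.0° = 0.92913, so δ = +68.300°.
cos h₀ = −tan(+25.7°) tan(+68.300°) = -1.2094 ≤ −1 ⇒ polar day, h₀ = π.
Bracket: h₀ sin ϕ sin δ + cos ϕ cos δ sin h₀ = 3.1416×0.43366×0.92913 + 0.90108×0.36975×0.00000 = 1.265834 + 0.000000 = 1.265834.
Q̄ = (S_0/π) × [bracket] = (1019/π) × 1.265834 = 410.58 W/m².
Ratio Q̄_A / Q̄_B = 222.45 / 410.58 = 0.5418.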